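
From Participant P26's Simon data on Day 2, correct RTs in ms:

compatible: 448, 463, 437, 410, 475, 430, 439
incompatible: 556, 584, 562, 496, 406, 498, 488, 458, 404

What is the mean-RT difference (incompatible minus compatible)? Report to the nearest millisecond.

M(compatible) = 3102/7 = 443.143
M(incompatible) = 4452/9 = 494.667
Difference = 494.667 − 443.143 = 51.524 ms

52 ms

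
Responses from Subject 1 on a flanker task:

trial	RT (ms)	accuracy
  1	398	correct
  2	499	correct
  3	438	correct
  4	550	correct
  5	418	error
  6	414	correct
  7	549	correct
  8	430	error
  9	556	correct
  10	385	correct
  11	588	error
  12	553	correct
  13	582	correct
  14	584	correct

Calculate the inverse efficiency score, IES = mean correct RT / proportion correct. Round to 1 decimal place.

Correct trials (n=11): 398, 499, 438, 550, 414, 549, 556, 385, 553, 582, 584
Mean correct RT = 5508/11 = 500.7273 ms
Proportion correct = 11/14
IES = 500.7273 / (11/14) = 637.289 ms

637.3 ms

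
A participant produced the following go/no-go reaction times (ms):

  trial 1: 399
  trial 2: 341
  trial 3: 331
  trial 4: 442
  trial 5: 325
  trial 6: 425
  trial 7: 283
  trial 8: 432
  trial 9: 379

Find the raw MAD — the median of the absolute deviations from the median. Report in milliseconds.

Sorted: 283, 325, 331, 341, 379, 399, 425, 432, 442 → median = 379
|x − 379|: 20, 38, 48, 63, 54, 46, 96, 53, 0
Sorted deviations: 0, 20, 38, 46, 48, 53, 54, 63, 96 → MAD = 48

48 ms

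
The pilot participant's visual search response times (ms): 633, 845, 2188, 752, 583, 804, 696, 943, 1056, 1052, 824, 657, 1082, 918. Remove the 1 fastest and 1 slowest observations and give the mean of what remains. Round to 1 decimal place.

Sorted: 583, 633, 657, 696, 752, 804, 824, 845, 918, 943, 1052, 1056, 1082, 2188
Drop lowest 1 (583) and highest 1 (2188)
Remaining (n=12): Σ = 10262, mean = 10262/12 = 855.167

855.2 ms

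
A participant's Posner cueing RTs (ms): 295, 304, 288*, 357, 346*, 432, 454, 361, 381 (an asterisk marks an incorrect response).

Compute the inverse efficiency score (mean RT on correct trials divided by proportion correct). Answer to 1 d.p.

Correct trials (n=7): 295, 304, 357, 432, 454, 361, 381
Mean correct RT = 2584/7 = 369.1429 ms
Proportion correct = 7/9
IES = 369.1429 / (7/9) = 474.612 ms

474.6 ms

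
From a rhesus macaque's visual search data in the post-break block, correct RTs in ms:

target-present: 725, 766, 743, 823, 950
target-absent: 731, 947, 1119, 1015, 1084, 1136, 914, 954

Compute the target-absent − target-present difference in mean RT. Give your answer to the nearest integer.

186 ms

M(target-present) = 4007/5 = 801.400
M(target-absent) = 7900/8 = 987.500
Difference = 987.500 − 801.400 = 186.100 ms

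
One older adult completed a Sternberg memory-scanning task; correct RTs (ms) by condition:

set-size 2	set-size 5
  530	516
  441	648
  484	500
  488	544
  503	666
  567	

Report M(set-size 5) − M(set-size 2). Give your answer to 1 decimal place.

M(set-size 2) = 3013/6 = 502.167
M(set-size 5) = 2874/5 = 574.800
Difference = 574.800 − 502.167 = 72.633 ms

72.6 ms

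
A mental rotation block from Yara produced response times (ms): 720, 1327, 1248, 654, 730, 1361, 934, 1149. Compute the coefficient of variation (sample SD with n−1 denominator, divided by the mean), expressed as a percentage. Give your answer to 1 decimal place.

28.7%

n = 8, Σ = 8123, M = 1015.3750
Σ(x−M)² = 594435.875; s = √(594435.875/7) = 291.4094
CV = 291.4094 / 1015.3750 = 0.28700 = 28.700%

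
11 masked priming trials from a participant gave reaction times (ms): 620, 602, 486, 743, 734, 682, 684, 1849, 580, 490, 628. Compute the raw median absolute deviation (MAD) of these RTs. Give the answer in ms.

56 ms

Sorted: 486, 490, 580, 602, 620, 628, 682, 684, 734, 743, 1849 → median = 628
|x − 628|: 8, 26, 142, 115, 106, 54, 56, 1221, 48, 138, 0
Sorted deviations: 0, 8, 26, 48, 54, 56, 106, 115, 138, 142, 1221 → MAD = 56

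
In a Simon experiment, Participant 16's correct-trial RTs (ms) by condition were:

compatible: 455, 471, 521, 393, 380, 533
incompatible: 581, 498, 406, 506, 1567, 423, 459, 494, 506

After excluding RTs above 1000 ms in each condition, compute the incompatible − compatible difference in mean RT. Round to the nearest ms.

25 ms

incompatible: exclude 1567
M(compatible) = 2753/6 = 458.833
M(incompatible) = 3873/8 = 484.125
Difference = 484.125 − 458.833 = 25.292 ms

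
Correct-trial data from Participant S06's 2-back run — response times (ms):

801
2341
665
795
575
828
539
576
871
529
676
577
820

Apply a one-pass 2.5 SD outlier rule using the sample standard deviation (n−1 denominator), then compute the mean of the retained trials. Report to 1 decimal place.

n = 13, ΣRT = 10593, M = 814.846
Σ(x−M)² = 2703759.69; s = √(2703759.69/12) = 474.672
Cutoffs: 814.846 ± 2.5·474.672 → [-371.8, 2001.5]
Outside: 2341 → excluded.
Retained (n=12): Σ = 8252, mean = 8252/12 = 687.667

687.7 ms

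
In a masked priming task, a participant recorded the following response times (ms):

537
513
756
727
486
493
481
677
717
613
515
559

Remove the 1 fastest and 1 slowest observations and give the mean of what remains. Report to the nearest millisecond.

584 ms

Sorted: 481, 486, 493, 513, 515, 537, 559, 613, 677, 717, 727, 756
Drop lowest 1 (481) and highest 1 (756)
Remaining (n=10): Σ = 5837, mean = 5837/10 = 583.700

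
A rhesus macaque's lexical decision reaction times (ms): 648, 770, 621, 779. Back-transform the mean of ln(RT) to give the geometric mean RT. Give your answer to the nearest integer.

ln(RT): 6.4739, 6.6464, 6.4313, 6.6580
Mean ln(RT) = 26.2096/4 = 6.55241
Geometric mean = exp(6.55241) = 700.93 ms

701 ms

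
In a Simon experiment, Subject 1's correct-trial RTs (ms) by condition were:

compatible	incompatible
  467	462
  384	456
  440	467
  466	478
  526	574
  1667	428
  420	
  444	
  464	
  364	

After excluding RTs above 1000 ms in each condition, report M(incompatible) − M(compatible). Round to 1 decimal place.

compatible: exclude 1667
M(compatible) = 3975/9 = 441.667
M(incompatible) = 2865/6 = 477.500
Difference = 477.500 − 441.667 = 35.833 ms

35.8 ms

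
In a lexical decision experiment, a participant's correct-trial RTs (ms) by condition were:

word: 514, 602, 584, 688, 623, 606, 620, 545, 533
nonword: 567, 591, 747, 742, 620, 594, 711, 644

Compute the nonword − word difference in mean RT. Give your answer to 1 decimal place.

M(word) = 5315/9 = 590.556
M(nonword) = 5216/8 = 652.000
Difference = 652.000 − 590.556 = 61.444 ms

61.4 ms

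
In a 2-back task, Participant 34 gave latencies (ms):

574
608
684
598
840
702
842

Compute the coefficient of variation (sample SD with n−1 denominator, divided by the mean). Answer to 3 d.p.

n = 7, Σ = 4848, M = 692.5714
Σ(x−M)² = 74381.714; s = √(74381.714/6) = 111.3416
CV = 111.3416 / 692.5714 = 0.16077

0.161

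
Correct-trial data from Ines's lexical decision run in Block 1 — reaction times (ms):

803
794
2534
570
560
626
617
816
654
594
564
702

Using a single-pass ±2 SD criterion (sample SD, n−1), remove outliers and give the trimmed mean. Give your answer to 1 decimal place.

663.6 ms

n = 12, ΣRT = 9834, M = 819.500
Σ(x−M)² = 3305811.00; s = √(3305811.00/11) = 548.205
Cutoffs: 819.500 ± 2·548.205 → [-276.9, 1915.9]
Outside: 2534 → excluded.
Retained (n=11): Σ = 7300, mean = 7300/11 = 663.636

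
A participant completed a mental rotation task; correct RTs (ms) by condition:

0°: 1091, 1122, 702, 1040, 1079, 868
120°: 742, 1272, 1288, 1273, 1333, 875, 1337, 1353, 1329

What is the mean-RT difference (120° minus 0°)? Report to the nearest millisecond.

M(0°) = 5902/6 = 983.667
M(120°) = 10802/9 = 1200.222
Difference = 1200.222 − 983.667 = 216.556 ms

217 ms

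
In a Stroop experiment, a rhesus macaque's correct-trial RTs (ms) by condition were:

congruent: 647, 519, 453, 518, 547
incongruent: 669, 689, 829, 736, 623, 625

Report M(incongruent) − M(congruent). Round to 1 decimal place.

M(congruent) = 2684/5 = 536.800
M(incongruent) = 4171/6 = 695.167
Difference = 695.167 − 536.800 = 158.367 ms

158.4 ms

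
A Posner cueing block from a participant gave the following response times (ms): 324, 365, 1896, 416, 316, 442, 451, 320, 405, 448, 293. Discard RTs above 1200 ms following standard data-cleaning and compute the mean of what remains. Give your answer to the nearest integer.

Excluded: 1896
Retained (n=10): Σ = 3780
Mean = 3780/10 = 378.0000

378 ms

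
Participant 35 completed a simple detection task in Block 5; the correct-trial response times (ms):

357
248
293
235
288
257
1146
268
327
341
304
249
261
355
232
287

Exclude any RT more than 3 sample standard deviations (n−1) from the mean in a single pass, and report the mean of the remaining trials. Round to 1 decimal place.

n = 16, ΣRT = 5448, M = 340.500
Σ(x−M)² = 717082.00; s = √(717082.00/15) = 218.645
Cutoffs: 340.500 ± 3·218.645 → [-315.4, 996.4]
Outside: 1146 → excluded.
Retained (n=15): Σ = 4302, mean = 4302/15 = 286.800

286.8 ms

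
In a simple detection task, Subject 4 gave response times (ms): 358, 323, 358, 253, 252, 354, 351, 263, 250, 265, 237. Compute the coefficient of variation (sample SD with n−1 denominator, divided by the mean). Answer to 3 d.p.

n = 11, Σ = 3264, M = 296.7273
Σ(x−M)² = 26232.182; s = √(26232.182/10) = 51.2174
CV = 51.2174 / 296.7273 = 0.17261

0.173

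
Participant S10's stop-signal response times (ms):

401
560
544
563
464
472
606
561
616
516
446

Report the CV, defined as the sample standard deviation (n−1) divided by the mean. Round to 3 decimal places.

n = 11, Σ = 5749, M = 522.6364
Σ(x−M)² = 47334.545; s = √(47334.545/10) = 68.8001
CV = 68.8001 / 522.6364 = 0.13164

0.132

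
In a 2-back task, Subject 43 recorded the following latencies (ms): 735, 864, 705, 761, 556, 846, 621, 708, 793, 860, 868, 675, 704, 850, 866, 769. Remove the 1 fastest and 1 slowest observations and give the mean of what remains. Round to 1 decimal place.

768.4 ms

Sorted: 556, 621, 675, 704, 705, 708, 735, 761, 769, 793, 846, 850, 860, 864, 866, 868
Drop lowest 1 (556) and highest 1 (868)
Remaining (n=14): Σ = 10757, mean = 10757/14 = 768.357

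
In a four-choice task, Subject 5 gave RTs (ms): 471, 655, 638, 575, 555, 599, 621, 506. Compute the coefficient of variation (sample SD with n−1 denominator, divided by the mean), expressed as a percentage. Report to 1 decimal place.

11.1%

n = 8, Σ = 4620, M = 577.5000
Σ(x−M)² = 28988.000; s = √(28988.000/7) = 64.3517
CV = 64.3517 / 577.5000 = 0.11143 = 11.143%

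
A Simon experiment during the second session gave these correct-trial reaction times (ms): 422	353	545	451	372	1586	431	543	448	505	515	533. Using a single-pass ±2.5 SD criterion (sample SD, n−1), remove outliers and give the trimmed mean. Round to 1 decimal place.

465.3 ms

n = 12, ΣRT = 6704, M = 558.667
Σ(x−M)² = 1197250.67; s = √(1197250.67/11) = 329.911
Cutoffs: 558.667 ± 2.5·329.911 → [-266.1, 1383.4]
Outside: 1586 → excluded.
Retained (n=11): Σ = 5118, mean = 5118/11 = 465.273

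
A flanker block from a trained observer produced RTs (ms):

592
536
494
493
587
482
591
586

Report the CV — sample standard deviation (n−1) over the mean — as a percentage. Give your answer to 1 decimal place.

n = 8, Σ = 4361, M = 545.1250
Σ(x−M)² = 17124.875; s = √(17124.875/7) = 49.4612
CV = 49.4612 / 545.1250 = 0.09073 = 9.073%

9.1%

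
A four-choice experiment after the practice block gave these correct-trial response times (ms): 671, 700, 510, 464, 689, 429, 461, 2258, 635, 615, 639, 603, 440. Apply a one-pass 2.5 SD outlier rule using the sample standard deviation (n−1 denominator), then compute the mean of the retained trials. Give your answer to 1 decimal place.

n = 13, ΣRT = 9114, M = 701.077
Σ(x−M)² = 2742848.92; s = √(2742848.92/12) = 478.091
Cutoffs: 701.077 ± 2.5·478.091 → [-494.1, 1896.3]
Outside: 2258 → excluded.
Retained (n=12): Σ = 6856, mean = 6856/12 = 571.333

571.3 ms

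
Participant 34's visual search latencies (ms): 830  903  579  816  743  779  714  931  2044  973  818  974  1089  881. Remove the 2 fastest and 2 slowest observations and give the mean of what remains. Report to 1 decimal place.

864.8 ms

Sorted: 579, 714, 743, 779, 816, 818, 830, 881, 903, 931, 973, 974, 1089, 2044
Drop lowest 2 (579, 714) and highest 2 (1089, 2044)
Remaining (n=10): Σ = 8648, mean = 8648/10 = 864.800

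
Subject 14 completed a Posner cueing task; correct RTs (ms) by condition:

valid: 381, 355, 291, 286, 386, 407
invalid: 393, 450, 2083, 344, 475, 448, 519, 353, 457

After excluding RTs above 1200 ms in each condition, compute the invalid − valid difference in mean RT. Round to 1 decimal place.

invalid: exclude 2083
M(valid) = 2106/6 = 351.000
M(invalid) = 3439/8 = 429.875
Difference = 429.875 − 351.000 = 78.875 ms

78.9 ms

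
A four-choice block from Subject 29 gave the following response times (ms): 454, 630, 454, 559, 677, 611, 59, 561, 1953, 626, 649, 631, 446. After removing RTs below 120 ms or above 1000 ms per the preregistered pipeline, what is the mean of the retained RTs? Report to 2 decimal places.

572.55 ms

Excluded: 59, 1953
Retained (n=11): Σ = 6298
Mean = 6298/11 = 572.5455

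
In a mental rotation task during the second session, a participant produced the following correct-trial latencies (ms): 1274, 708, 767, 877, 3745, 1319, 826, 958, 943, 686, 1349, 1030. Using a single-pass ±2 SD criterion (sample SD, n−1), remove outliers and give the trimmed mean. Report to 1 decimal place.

n = 12, ΣRT = 14482, M = 1206.833
Σ(x−M)² = 7609769.67; s = √(7609769.67/11) = 831.743
Cutoffs: 1206.833 ± 2·831.743 → [-456.7, 2870.3]
Outside: 3745 → excluded.
Retained (n=11): Σ = 10737, mean = 10737/11 = 976.091

976.1 ms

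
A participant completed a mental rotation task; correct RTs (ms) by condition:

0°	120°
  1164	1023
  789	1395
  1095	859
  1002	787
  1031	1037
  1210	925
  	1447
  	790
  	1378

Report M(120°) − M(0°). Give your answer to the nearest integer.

23 ms

M(0°) = 6291/6 = 1048.500
M(120°) = 9641/9 = 1071.222
Difference = 1071.222 − 1048.500 = 22.722 ms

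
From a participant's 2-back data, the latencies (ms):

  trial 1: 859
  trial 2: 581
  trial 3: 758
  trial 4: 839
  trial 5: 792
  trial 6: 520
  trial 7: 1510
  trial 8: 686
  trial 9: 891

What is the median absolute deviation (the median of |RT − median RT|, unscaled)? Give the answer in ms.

99 ms

Sorted: 520, 581, 686, 758, 792, 839, 859, 891, 1510 → median = 792
|x − 792|: 67, 211, 34, 47, 0, 272, 718, 106, 99
Sorted deviations: 0, 34, 47, 67, 99, 106, 211, 272, 718 → MAD = 99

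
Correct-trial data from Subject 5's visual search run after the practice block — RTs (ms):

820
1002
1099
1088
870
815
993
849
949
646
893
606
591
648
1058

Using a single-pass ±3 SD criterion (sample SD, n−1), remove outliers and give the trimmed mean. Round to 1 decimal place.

n = 15, ΣRT = 12927, M = 861.800
Σ(x−M)² = 426586.40; s = √(426586.40/14) = 174.558
Cutoffs: 861.800 ± 3·174.558 → [338.1, 1385.5]
No RTs fall outside the cutoffs; all 15 retained. Mean = 12927/15 = 861.800

861.8 ms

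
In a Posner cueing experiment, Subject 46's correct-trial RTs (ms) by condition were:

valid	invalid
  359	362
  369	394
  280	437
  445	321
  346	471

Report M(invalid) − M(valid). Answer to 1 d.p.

37.2 ms

M(valid) = 1799/5 = 359.800
M(invalid) = 1985/5 = 397.000
Difference = 397.000 − 359.800 = 37.200 ms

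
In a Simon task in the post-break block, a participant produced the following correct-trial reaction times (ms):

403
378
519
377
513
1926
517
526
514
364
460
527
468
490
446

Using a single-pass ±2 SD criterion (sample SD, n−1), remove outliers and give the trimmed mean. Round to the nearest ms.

464 ms

n = 15, ΣRT = 8428, M = 561.867
Σ(x−M)² = 2042041.73; s = √(2042041.73/14) = 381.916
Cutoffs: 561.867 ± 2·381.916 → [-202.0, 1325.7]
Outside: 1926 → excluded.
Retained (n=14): Σ = 6502, mean = 6502/14 = 464.429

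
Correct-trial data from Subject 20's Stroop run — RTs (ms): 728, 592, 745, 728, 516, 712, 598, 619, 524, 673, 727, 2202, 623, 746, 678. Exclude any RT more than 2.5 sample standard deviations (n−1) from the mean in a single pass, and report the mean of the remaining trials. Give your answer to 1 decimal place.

n = 15, ΣRT = 11411, M = 760.733
Σ(x−M)² = 2307860.93; s = √(2307860.93/14) = 406.014
Cutoffs: 760.733 ± 2.5·406.014 → [-254.3, 1775.8]
Outside: 2202 → excluded.
Retained (n=14): Σ = 9209, mean = 9209/14 = 657.786

657.8 ms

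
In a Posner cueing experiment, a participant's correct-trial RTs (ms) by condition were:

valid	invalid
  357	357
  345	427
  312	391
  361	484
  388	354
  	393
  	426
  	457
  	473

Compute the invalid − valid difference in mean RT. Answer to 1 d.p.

M(valid) = 1763/5 = 352.600
M(invalid) = 3762/9 = 418.000
Difference = 418.000 − 352.600 = 65.400 ms

65.4 ms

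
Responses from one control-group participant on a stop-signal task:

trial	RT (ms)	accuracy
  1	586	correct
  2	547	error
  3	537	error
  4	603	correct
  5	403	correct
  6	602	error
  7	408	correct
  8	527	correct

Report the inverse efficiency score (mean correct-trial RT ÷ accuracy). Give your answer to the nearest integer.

Correct trials (n=5): 586, 603, 403, 408, 527
Mean correct RT = 2527/5 = 505.4000 ms
Proportion correct = 5/8
IES = 505.4000 / (5/8) = 808.640 ms

809 ms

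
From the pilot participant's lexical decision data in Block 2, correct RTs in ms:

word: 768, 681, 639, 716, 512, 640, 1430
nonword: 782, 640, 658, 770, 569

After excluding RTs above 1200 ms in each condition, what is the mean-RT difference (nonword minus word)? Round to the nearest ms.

word: exclude 1430
M(word) = 3956/6 = 659.333
M(nonword) = 3419/5 = 683.800
Difference = 683.800 − 659.333 = 24.467 ms

24 ms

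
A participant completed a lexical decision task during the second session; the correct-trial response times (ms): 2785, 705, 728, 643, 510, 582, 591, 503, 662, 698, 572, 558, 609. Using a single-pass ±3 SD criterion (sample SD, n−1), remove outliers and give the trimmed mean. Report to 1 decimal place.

613.4 ms

n = 13, ΣRT = 10146, M = 780.462
Σ(x−M)² = 4414111.23; s = √(4414111.23/12) = 606.500
Cutoffs: 780.462 ± 3·606.500 → [-1039.0, 2600.0]
Outside: 2785 → excluded.
Retained (n=12): Σ = 7361, mean = 7361/12 = 613.417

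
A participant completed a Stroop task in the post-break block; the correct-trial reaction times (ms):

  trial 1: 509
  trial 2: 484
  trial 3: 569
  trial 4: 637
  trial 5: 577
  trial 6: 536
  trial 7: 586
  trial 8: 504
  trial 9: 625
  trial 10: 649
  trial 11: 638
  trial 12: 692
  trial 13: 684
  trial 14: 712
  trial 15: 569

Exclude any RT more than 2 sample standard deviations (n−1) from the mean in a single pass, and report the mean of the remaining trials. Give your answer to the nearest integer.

598 ms

n = 15, ΣRT = 8971, M = 598.067
Σ(x−M)² = 71542.93; s = √(71542.93/14) = 71.486
Cutoffs: 598.067 ± 2·71.486 → [455.1, 741.0]
No RTs fall outside the cutoffs; all 15 retained. Mean = 8971/15 = 598.067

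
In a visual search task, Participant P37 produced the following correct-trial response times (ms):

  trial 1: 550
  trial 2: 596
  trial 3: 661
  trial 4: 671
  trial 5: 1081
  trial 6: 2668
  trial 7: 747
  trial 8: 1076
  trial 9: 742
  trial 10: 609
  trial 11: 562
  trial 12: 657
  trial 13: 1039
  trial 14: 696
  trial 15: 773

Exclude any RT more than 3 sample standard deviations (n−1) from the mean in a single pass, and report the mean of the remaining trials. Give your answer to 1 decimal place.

747.1 ms

n = 15, ΣRT = 13128, M = 875.200
Σ(x−M)² = 3888226.40; s = √(3888226.40/14) = 527.001
Cutoffs: 875.200 ± 3·527.001 → [-705.8, 2456.2]
Outside: 2668 → excluded.
Retained (n=14): Σ = 10460, mean = 10460/14 = 747.143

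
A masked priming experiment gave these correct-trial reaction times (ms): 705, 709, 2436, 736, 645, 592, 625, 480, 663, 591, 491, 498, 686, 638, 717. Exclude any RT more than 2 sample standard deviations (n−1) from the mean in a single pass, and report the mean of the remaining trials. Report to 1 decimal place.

n = 15, ΣRT = 11212, M = 747.467
Σ(x−M)² = 3152079.73; s = √(3152079.73/14) = 474.498
Cutoffs: 747.467 ± 2·474.498 → [-201.5, 1696.5]
Outside: 2436 → excluded.
Retained (n=14): Σ = 8776, mean = 8776/14 = 626.857

626.9 ms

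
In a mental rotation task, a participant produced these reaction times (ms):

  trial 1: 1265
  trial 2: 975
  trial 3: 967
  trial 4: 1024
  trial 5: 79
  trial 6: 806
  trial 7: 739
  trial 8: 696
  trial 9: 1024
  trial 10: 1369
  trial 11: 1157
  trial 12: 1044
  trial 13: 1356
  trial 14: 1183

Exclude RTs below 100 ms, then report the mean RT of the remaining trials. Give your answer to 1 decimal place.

1046.5 ms

Excluded: 79
Retained (n=13): Σ = 13605
Mean = 13605/13 = 1046.5385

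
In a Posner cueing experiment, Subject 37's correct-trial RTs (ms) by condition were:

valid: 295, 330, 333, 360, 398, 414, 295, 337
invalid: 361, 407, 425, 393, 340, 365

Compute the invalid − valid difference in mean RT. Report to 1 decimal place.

M(valid) = 2762/8 = 345.250
M(invalid) = 2291/6 = 381.833
Difference = 381.833 − 345.250 = 36.583 ms

36.6 ms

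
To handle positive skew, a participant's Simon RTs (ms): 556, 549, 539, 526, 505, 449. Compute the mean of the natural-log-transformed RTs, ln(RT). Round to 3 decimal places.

6.253

ln(RT): 6.3208, 6.3081, 6.2897, 6.2653, 6.2246, 6.1070
Σ ln(RT) = 37.5155
Mean = 37.5155/6 = 6.25258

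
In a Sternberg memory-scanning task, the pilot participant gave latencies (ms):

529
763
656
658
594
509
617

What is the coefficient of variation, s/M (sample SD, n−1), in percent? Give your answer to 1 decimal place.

n = 7, Σ = 4326, M = 618.0000
Σ(x−M)² = 44448.000; s = √(44448.000/6) = 86.0697
CV = 86.0697 / 618.0000 = 0.13927 = 13.927%

13.9%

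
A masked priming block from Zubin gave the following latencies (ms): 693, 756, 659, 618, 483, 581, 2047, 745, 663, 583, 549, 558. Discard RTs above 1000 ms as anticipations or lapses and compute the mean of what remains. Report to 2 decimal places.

Excluded: 2047
Retained (n=11): Σ = 6888
Mean = 6888/11 = 626.1818

626.18 ms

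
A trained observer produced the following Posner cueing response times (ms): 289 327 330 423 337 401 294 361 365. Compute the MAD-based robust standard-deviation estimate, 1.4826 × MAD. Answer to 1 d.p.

41.5 ms

Sorted: 289, 294, 327, 330, 337, 361, 365, 401, 423 → median = 337
|x − 337| sorted: 0, 7, 10, 24, 28, 43, 48, 64, 86 → MAD = 28
Robust SD ≈ 1.4826 × 28 = 41.513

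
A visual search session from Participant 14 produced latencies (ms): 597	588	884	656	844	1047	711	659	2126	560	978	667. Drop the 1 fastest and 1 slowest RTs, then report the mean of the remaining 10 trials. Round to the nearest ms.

Sorted: 560, 588, 597, 656, 659, 667, 711, 844, 884, 978, 1047, 2126
Drop lowest 1 (560) and highest 1 (2126)
Remaining (n=10): Σ = 7631, mean = 7631/10 = 763.100

763 ms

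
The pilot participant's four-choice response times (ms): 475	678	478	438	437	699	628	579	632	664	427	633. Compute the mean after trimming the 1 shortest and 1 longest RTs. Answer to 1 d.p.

564.2 ms

Sorted: 427, 437, 438, 475, 478, 579, 628, 632, 633, 664, 678, 699
Drop lowest 1 (427) and highest 1 (699)
Remaining (n=10): Σ = 5642, mean = 5642/10 = 564.200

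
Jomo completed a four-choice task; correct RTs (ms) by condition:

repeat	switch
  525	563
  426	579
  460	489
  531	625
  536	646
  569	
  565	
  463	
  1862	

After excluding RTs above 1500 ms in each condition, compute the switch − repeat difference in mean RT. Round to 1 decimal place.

repeat: exclude 1862
M(repeat) = 4075/8 = 509.375
M(switch) = 2902/5 = 580.400
Difference = 580.400 − 509.375 = 71.025 ms

71.0 ms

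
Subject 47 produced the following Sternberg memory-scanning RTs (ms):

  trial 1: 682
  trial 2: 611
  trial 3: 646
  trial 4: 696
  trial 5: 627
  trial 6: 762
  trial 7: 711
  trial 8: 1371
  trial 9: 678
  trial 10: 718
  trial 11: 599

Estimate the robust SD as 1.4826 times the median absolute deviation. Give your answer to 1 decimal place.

53.4 ms

Sorted: 599, 611, 627, 646, 678, 682, 696, 711, 718, 762, 1371 → median = 682
|x − 682| sorted: 0, 4, 14, 29, 36, 36, 55, 71, 80, 83, 689 → MAD = 36
Robust SD ≈ 1.4826 × 36 = 53.374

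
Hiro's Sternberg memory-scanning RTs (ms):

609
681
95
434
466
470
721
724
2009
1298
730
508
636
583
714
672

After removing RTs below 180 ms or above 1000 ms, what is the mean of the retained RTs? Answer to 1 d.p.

611.4 ms

Excluded: 95, 1298, 2009
Retained (n=13): Σ = 7948
Mean = 7948/13 = 611.3846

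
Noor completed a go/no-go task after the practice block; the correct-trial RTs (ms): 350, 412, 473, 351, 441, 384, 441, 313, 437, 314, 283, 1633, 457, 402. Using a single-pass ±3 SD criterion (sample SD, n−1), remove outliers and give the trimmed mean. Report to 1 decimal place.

n = 14, ΣRT = 6691, M = 477.929
Σ(x−M)² = 1482536.93; s = √(1482536.93/13) = 337.700
Cutoffs: 477.929 ± 3·337.700 → [-535.2, 1491.0]
Outside: 1633 → excluded.
Retained (n=13): Σ = 5058, mean = 5058/13 = 389.077

389.1 ms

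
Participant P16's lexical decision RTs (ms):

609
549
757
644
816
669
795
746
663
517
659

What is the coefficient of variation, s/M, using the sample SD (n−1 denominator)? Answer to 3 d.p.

0.143

n = 11, Σ = 7424, M = 674.9091
Σ(x−M)² = 92638.909; s = √(92638.909/10) = 96.2491
CV = 96.2491 / 674.9091 = 0.14261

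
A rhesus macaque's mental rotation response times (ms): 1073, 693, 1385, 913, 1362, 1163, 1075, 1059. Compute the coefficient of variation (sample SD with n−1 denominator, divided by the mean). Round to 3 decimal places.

0.207

n = 8, Σ = 8723, M = 1090.3750
Σ(x−M)² = 356749.875; s = √(356749.875/7) = 225.7527
CV = 225.7527 / 1090.3750 = 0.20704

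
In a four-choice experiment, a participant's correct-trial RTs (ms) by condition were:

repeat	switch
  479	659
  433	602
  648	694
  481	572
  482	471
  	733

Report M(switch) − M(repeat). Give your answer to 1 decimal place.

117.2 ms

M(repeat) = 2523/5 = 504.600
M(switch) = 3731/6 = 621.833
Difference = 621.833 − 504.600 = 117.233 ms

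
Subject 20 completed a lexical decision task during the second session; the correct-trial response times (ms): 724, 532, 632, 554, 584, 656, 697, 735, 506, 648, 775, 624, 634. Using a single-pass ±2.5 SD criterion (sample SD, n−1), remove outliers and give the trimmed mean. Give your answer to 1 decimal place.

638.5 ms

n = 13, ΣRT = 8301, M = 638.538
Σ(x−M)² = 78355.23; s = √(78355.23/12) = 80.806
Cutoffs: 638.538 ± 2.5·80.806 → [436.5, 840.6]
No RTs fall outside the cutoffs; all 13 retained. Mean = 8301/13 = 638.538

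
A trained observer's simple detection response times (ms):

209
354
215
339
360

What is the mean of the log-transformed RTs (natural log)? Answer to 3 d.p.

ln(RT): 5.3423, 5.8693, 5.3706, 5.8260, 5.8861
Σ ln(RT) = 28.2944
Mean = 28.2944/5 = 5.65887

5.659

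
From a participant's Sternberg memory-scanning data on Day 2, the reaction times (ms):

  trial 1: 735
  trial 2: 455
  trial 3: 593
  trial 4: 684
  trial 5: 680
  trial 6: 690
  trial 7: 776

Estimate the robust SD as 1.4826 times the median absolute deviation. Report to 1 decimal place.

75.6 ms

Sorted: 455, 593, 680, 684, 690, 735, 776 → median = 684
|x − 684| sorted: 0, 4, 6, 51, 91, 92, 229 → MAD = 51
Robust SD ≈ 1.4826 × 51 = 75.613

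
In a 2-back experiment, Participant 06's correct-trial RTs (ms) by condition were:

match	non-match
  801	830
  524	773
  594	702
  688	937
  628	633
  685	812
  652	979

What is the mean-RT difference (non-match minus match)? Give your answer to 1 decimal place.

M(match) = 4572/7 = 653.143
M(non-match) = 5666/7 = 809.429
Difference = 809.429 − 653.143 = 156.286 ms

156.3 ms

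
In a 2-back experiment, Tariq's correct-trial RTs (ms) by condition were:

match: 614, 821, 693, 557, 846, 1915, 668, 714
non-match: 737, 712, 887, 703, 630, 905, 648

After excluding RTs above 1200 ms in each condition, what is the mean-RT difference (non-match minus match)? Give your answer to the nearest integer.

44 ms

match: exclude 1915
M(match) = 4913/7 = 701.857
M(non-match) = 5222/7 = 746.000
Difference = 746.000 − 701.857 = 44.143 ms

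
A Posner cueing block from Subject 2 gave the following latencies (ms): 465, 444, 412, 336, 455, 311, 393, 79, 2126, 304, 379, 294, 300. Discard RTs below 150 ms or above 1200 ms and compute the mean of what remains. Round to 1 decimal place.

Excluded: 79, 2126
Retained (n=11): Σ = 4093
Mean = 4093/11 = 372.0909

372.1 ms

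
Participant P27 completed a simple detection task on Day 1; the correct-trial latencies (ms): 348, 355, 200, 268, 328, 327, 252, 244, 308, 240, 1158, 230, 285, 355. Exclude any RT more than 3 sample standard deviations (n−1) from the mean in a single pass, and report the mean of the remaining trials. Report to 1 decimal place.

287.7 ms

n = 14, ΣRT = 4898, M = 349.857
Σ(x−M)² = 736483.71; s = √(736483.71/13) = 238.018
Cutoffs: 349.857 ± 3·238.018 → [-364.2, 1063.9]
Outside: 1158 → excluded.
Retained (n=13): Σ = 3740, mean = 3740/13 = 287.692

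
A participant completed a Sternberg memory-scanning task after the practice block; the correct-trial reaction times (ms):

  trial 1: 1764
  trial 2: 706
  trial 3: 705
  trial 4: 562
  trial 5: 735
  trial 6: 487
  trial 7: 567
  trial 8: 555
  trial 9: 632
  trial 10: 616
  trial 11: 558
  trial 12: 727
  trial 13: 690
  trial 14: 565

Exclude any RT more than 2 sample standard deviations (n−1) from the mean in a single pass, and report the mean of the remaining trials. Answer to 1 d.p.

n = 14, ΣRT = 9869, M = 704.929
Σ(x−M)² = 1287066.93; s = √(1287066.93/13) = 314.651
Cutoffs: 704.929 ± 2·314.651 → [75.6, 1334.2]
Outside: 1764 → excluded.
Retained (n=13): Σ = 8105, mean = 8105/13 = 623.462

623.5 ms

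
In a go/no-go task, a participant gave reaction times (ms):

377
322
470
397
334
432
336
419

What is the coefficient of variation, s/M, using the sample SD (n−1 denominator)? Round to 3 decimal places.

n = 8, Σ = 3087, M = 385.8750
Σ(x−M)² = 19762.875; s = √(19762.875/7) = 53.1344
CV = 53.1344 / 385.8750 = 0.13770

0.138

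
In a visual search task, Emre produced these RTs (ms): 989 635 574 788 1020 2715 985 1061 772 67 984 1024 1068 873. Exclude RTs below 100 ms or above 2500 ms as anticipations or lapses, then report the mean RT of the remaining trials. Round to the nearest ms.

Excluded: 67, 2715
Retained (n=12): Σ = 10773
Mean = 10773/12 = 897.7500

898 ms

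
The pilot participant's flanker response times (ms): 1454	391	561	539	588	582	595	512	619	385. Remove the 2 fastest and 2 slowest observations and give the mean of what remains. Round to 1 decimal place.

Sorted: 385, 391, 512, 539, 561, 582, 588, 595, 619, 1454
Drop lowest 2 (385, 391) and highest 2 (619, 1454)
Remaining (n=6): Σ = 3377, mean = 3377/6 = 562.833

562.8 ms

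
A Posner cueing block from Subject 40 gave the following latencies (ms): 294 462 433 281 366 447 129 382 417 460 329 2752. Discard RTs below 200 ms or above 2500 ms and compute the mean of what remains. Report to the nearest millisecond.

Excluded: 129, 2752
Retained (n=10): Σ = 3871
Mean = 3871/10 = 387.1000

387 ms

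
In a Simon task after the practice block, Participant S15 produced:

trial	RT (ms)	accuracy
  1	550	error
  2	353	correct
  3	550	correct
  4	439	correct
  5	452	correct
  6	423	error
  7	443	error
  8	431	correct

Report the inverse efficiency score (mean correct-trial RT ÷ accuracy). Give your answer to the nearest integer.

Correct trials (n=5): 353, 550, 439, 452, 431
Mean correct RT = 2225/5 = 445.0000 ms
Proportion correct = 5/8
IES = 445.0000 / (5/8) = 712.000 ms

712 ms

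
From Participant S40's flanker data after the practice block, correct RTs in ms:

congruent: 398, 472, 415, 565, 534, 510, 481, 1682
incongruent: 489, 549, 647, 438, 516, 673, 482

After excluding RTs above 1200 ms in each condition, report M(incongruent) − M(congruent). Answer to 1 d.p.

59.9 ms

congruent: exclude 1682
M(congruent) = 3375/7 = 482.143
M(incongruent) = 3794/7 = 542.000
Difference = 542.000 − 482.143 = 59.857 ms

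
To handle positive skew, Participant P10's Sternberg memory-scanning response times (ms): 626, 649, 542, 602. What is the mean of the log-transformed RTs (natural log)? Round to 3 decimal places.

ln(RT): 6.4394, 6.4754, 6.2953, 6.4003
Σ ln(RT) = 25.6103
Mean = 25.6103/4 = 6.40258

6.403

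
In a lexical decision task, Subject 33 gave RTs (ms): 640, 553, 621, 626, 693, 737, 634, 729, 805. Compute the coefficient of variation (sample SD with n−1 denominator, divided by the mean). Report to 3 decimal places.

0.114

n = 9, Σ = 6038, M = 670.8889
Σ(x−M)² = 46938.889; s = √(46938.889/8) = 76.5987
CV = 76.5987 / 670.8889 = 0.11417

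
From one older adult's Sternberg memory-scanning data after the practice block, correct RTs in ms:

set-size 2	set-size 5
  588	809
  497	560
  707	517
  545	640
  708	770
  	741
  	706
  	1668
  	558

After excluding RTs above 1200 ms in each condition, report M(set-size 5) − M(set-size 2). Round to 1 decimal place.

53.6 ms

set-size 5: exclude 1668
M(set-size 2) = 3045/5 = 609.000
M(set-size 5) = 5301/8 = 662.625
Difference = 662.625 − 609.000 = 53.625 ms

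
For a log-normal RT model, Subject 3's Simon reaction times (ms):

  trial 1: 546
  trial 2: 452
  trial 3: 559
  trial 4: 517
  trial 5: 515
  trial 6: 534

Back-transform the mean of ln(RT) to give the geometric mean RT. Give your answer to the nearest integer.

519 ms

ln(RT): 6.3026, 6.1137, 6.3261, 6.2480, 6.2442, 6.2804
Mean ln(RT) = 37.5151/6 = 6.25251
Geometric mean = exp(6.25251) = 519.31 ms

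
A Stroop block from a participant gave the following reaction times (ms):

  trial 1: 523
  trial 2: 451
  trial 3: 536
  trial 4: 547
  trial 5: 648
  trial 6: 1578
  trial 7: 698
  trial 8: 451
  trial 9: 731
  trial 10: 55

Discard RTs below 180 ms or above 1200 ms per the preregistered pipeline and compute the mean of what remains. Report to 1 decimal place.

573.1 ms

Excluded: 55, 1578
Retained (n=8): Σ = 4585
Mean = 4585/8 = 573.1250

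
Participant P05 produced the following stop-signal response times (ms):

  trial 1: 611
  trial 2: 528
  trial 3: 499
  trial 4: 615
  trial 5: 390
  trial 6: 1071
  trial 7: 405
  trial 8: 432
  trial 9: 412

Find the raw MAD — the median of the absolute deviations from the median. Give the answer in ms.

Sorted: 390, 405, 412, 432, 499, 528, 611, 615, 1071 → median = 499
|x − 499|: 112, 29, 0, 116, 109, 572, 94, 67, 87
Sorted deviations: 0, 29, 67, 87, 94, 109, 112, 116, 572 → MAD = 94

94 ms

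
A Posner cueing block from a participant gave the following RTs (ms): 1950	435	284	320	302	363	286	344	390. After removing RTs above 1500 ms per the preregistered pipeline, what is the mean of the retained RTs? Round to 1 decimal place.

340.5 ms

Excluded: 1950
Retained (n=8): Σ = 2724
Mean = 2724/8 = 340.5000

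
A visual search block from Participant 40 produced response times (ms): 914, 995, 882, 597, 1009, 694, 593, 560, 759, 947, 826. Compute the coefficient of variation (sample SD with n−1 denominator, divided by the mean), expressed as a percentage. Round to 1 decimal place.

n = 11, Σ = 8776, M = 797.8182
Σ(x−M)² = 278233.636; s = √(278233.636/10) = 166.8034
CV = 166.8034 / 797.8182 = 0.20907 = 20.907%

20.9%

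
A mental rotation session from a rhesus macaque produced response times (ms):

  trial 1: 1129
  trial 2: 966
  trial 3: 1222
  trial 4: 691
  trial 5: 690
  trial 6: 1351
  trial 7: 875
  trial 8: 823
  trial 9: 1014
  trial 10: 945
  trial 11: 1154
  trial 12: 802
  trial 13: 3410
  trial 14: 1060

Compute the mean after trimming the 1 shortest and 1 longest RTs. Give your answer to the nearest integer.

1003 ms

Sorted: 690, 691, 802, 823, 875, 945, 966, 1014, 1060, 1129, 1154, 1222, 1351, 3410
Drop lowest 1 (690) and highest 1 (3410)
Remaining (n=12): Σ = 12032, mean = 12032/12 = 1002.667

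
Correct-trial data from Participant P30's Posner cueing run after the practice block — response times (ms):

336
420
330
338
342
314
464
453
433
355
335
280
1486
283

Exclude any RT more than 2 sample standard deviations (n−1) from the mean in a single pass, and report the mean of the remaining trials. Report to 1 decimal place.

n = 14, ΣRT = 6169, M = 440.643
Σ(x−M)² = 1222603.21; s = √(1222603.21/13) = 306.670
Cutoffs: 440.643 ± 2·306.670 → [-172.7, 1054.0]
Outside: 1486 → excluded.
Retained (n=13): Σ = 4683, mean = 4683/13 = 360.231

360.2 ms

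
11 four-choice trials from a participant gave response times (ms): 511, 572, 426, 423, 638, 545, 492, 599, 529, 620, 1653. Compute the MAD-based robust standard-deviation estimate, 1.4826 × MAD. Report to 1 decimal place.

Sorted: 423, 426, 492, 511, 529, 545, 572, 599, 620, 638, 1653 → median = 545
|x − 545| sorted: 0, 16, 27, 34, 53, 54, 75, 93, 119, 122, 1108 → MAD = 54
Robust SD ≈ 1.4826 × 54 = 80.060

80.1 ms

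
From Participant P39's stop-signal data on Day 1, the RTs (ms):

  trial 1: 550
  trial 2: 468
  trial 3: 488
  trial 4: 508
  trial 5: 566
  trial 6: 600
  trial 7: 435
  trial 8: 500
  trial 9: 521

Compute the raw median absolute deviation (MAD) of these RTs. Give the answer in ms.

40 ms

Sorted: 435, 468, 488, 500, 508, 521, 550, 566, 600 → median = 508
|x − 508|: 42, 40, 20, 0, 58, 92, 73, 8, 13
Sorted deviations: 0, 8, 13, 20, 40, 42, 58, 73, 92 → MAD = 40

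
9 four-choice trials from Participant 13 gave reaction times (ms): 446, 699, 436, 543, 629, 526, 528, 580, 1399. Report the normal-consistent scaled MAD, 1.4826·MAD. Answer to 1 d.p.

Sorted: 436, 446, 526, 528, 543, 580, 629, 699, 1399 → median = 543
|x − 543| sorted: 0, 15, 17, 37, 86, 97, 107, 156, 856 → MAD = 86
Robust SD ≈ 1.4826 × 86 = 127.504

127.5 ms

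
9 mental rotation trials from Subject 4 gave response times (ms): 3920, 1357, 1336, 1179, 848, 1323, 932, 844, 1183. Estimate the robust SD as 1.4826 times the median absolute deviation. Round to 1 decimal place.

Sorted: 844, 848, 932, 1179, 1183, 1323, 1336, 1357, 3920 → median = 1183
|x − 1183| sorted: 0, 4, 140, 153, 174, 251, 335, 339, 2737 → MAD = 174
Robust SD ≈ 1.4826 × 174 = 257.972

258.0 ms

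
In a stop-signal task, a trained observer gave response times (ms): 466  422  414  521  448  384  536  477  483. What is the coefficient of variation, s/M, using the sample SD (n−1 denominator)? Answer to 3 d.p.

0.108

n = 9, Σ = 4151, M = 461.2222
Σ(x−M)² = 19817.556; s = √(19817.556/8) = 49.7714
CV = 49.7714 / 461.2222 = 0.10791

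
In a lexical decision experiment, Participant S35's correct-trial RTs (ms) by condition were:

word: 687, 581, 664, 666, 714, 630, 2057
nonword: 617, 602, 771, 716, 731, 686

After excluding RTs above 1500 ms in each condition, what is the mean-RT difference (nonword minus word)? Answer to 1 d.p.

30.2 ms

word: exclude 2057
M(word) = 3942/6 = 657.000
M(nonword) = 4123/6 = 687.167
Difference = 687.167 − 657.000 = 30.167 ms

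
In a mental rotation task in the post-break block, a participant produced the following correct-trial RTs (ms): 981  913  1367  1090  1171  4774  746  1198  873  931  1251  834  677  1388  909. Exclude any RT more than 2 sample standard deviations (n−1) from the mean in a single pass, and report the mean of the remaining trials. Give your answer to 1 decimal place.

1023.5 ms

n = 15, ΣRT = 19103, M = 1273.533
Σ(x−M)² = 13779049.73; s = √(13779049.73/14) = 992.078
Cutoffs: 1273.533 ± 2·992.078 → [-710.6, 3257.7]
Outside: 4774 → excluded.
Retained (n=14): Σ = 14329, mean = 14329/14 = 1023.500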